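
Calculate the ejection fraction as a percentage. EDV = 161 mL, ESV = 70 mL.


SV = EDV - ESV = 161 - 70 = 91 mL
EF = SV/EDV * 100 = 91/161 * 100
EF = 56.52%


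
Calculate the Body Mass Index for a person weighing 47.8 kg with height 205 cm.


BMI = weight / height^2
height = 205 cm = 2.05 m
BMI = 47.8 / 2.05^2
BMI = 11.37 kg/m^2


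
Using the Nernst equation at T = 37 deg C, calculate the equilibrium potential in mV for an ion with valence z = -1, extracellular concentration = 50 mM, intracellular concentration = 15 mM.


E = (RT/(zF)) * ln(C_out/C_in)
T = 37 + 273.15 = 310.15 K
E = (8.314 * 310.15 / (-1 * 96485)) * ln(50/15)
E = -32.18 mV


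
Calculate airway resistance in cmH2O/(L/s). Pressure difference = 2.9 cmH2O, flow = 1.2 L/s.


R = dP / flow
R = 2.9 / 1.2
R = 2.417 cmH2O/(L/s)


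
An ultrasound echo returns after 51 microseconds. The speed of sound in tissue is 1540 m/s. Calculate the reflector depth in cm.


depth = c * t / 2
t = 51 us = 5.1000e-05 s
depth = 1540 * 5.1000e-05 / 2
depth = 0.03927 m = 3.927 cm


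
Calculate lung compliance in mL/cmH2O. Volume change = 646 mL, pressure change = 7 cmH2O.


C = dV / dP
C = 646 / 7
C = 92.29 mL/cmH2O


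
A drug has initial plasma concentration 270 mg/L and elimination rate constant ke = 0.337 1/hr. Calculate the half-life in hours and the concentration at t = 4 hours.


t_half = ln(2) / ke = 0.693147 / 0.337 = 2.057 hr
C(t) = C0 * exp(-ke*t) = 270 * exp(-0.337*4)
C(4) = 70.14 mg/L


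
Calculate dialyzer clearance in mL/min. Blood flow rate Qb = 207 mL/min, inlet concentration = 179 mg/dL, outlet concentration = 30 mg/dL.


K = Qb * (Cb_in - Cb_out) / Cb_in
K = 207 * (179 - 30) / 179
K = 172.3 mL/min


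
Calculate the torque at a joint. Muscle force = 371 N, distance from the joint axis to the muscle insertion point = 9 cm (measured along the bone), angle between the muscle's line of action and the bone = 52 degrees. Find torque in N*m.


Torque = F * d * sin(theta)   (moment arm = d*sin(theta))
d = 9 cm = 0.09 m
Torque = 371 * 0.09 * sin(52)
Torque = 26.31 N*m


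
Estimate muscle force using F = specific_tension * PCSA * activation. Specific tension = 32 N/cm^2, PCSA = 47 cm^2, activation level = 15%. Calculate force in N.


F = sigma * PCSA * activation
F = 32 * 47 * 0.15
F = 225.6 N


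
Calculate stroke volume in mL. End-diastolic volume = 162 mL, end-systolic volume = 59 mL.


SV = EDV - ESV
SV = 162 - 59
SV = 103 mL


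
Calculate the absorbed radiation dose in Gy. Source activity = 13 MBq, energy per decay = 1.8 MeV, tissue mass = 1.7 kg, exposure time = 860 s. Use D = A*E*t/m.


A = 13 MBq = 1.3000e+07 Bq
E = 1.8 MeV = 2.8836e-13 J
D = A*E*t/m = 1.3000e+07*2.8836e-13*860/1.7
D = 0.001896 Gy


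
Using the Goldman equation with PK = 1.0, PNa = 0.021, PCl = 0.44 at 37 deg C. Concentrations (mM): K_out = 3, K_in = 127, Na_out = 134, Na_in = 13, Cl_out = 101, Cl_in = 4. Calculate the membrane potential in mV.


Vm = (RT/F)*ln((PK*Ko + PNa*Nao + PCl*Cli)/(PK*Ki + PNa*Nai + PCl*Clo))
Numer = 7.574, Denom = 171.713
Vm = -83.41 mV


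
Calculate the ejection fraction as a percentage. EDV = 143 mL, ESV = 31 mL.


SV = EDV - ESV = 143 - 31 = 112 mL
EF = SV/EDV * 100 = 112/143 * 100
EF = 78.32%


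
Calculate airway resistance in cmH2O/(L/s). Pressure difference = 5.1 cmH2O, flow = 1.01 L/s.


R = dP / flow
R = 5.1 / 1.01
R = 5.05 cmH2O/(L/s)


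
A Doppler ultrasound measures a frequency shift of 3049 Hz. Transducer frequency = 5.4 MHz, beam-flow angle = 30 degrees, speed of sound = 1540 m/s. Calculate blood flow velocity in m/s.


v = fd * c / (2 * f0 * cos(theta))
v = 3049 * 1540 / (2 * 5.4000e+06 * cos(30))
v = 0.502 m/s


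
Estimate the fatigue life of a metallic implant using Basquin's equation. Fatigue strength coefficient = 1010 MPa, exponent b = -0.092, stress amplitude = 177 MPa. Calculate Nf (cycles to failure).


sigma_a = sigma_f' * (2Nf)^b
2Nf = (sigma_a/sigma_f')^(1/b)
2Nf = (177/1010)^(1/-0.092)
2Nf = 1.6640834e+08
Nf = 8.3204e+07


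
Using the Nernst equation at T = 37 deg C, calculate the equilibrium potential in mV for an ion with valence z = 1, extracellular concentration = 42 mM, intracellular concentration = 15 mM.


E = (RT/(zF)) * ln(C_out/C_in)
T = 37 + 273.15 = 310.15 K
E = (8.314 * 310.15 / (1 * 96485)) * ln(42/15)
E = 27.52 mV


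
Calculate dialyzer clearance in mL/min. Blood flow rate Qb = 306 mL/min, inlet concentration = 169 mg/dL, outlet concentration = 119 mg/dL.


K = Qb * (Cb_in - Cb_out) / Cb_in
K = 306 * (169 - 119) / 169
K = 90.53 mL/min


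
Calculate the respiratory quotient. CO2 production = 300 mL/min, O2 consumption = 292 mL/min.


RQ = VCO2 / VO2
RQ = 300 / 292
RQ = 1.027


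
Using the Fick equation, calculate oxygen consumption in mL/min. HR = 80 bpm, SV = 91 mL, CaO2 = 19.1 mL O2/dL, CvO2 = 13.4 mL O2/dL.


CO = HR*SV = 80*91/1000 = 7.28 L/min
a-v O2 diff = 19.1 - 13.4 = 5.7 mL/dL
VO2 = CO * (CaO2-CvO2) * 10 dL/L
VO2 = 7.28 * 5.7 * 10
VO2 = 415 mL/min


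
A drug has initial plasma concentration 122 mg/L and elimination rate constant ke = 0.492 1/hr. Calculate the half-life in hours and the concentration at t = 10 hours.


t_half = ln(2) / ke = 0.693147 / 0.492 = 1.409 hr
C(t) = C0 * exp(-ke*t) = 122 * exp(-0.492*10)
C(10) = 0.8905 mg/L


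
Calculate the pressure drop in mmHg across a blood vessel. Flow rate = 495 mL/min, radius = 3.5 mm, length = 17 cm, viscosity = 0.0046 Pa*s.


dP = 8*mu*L*Q / (pi*r^4)
Q = 495 mL/min = 8.25e-06 m^3/s
dP = 109.478 Pa = 109.478 / 133.322 mmHg = 0.8212 mmHg


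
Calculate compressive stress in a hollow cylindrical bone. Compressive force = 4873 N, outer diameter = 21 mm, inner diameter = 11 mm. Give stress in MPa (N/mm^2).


A = pi*(r_o^2 - r_i^2)
r_o = 10.5 mm, r_i = 5.5 mm
A = 251.327 mm^2
sigma = F/A = 4873 / 251.327
sigma = 19.39 MPa


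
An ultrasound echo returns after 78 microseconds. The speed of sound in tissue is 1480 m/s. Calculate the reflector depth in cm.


depth = c * t / 2
t = 78 us = 7.8000e-05 s
depth = 1480 * 7.8000e-05 / 2
depth = 0.05772 m = 5.772 cm


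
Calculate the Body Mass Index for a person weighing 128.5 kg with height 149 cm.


BMI = weight / height^2
height = 149 cm = 1.49 m
BMI = 128.5 / 1.49^2
BMI = 57.88 kg/m^2


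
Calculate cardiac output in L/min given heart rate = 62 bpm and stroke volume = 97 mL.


CO = HR * SV
CO = 62 * 97 / 1000
CO = 6.014 L/min


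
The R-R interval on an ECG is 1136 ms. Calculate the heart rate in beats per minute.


HR = 60 / RR_interval(s)
RR = 1136 ms = 1.136 s
HR = 60 / 1.136 = 52.82 bpm


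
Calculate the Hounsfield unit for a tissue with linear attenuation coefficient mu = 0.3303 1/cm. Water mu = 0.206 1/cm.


HU = ((mu_tissue - mu_water) / mu_water) * 1000
HU = ((0.3303 - 0.206) / 0.206) * 1000
HU = 603.4


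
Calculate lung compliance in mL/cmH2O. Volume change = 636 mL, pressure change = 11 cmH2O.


C = dV / dP
C = 636 / 11
C = 57.82 mL/cmH2O


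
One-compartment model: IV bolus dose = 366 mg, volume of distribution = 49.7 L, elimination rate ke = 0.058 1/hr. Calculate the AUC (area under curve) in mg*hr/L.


C0 = Dose/Vd = 366/49.7 = 7.36419 mg/L
AUC = C0/ke = 7.36419/0.058
AUC = 127 mg*hr/L


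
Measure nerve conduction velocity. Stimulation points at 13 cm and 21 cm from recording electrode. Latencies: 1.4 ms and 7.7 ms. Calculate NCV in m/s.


Distance = (21 - 13) / 100 = 0.08 m
dt = (7.7 - 1.4) / 1000 = 0.0063 s
NCV = dist / dt = 12.7 m/s


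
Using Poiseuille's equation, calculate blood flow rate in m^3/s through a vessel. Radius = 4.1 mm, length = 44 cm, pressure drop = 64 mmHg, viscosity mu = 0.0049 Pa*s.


Q = pi*r^4*dP / (8*mu*L)
r = 0.0041 m, L = 0.44 m
dP = 64 mmHg = 8532.608 Pa
Q = 4.3917e-04 m^3/s


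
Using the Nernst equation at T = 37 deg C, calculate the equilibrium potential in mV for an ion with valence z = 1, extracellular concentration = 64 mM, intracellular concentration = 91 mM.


E = (RT/(zF)) * ln(C_out/C_in)
T = 37 + 273.15 = 310.15 K
E = (8.314 * 310.15 / (1 * 96485)) * ln(64/91)
E = -9.407 mV


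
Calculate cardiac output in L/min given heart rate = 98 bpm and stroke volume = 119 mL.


CO = HR * SV
CO = 98 * 119 / 1000
CO = 11.66 L/min


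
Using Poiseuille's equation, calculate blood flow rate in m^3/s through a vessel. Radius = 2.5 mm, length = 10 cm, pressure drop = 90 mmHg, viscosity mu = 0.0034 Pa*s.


Q = pi*r^4*dP / (8*mu*L)
r = 0.0025 m, L = 0.1 m
dP = 90 mmHg = 11998.98 Pa
Q = 5.4136e-04 m^3/s


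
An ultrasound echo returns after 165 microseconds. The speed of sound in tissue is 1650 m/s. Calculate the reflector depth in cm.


depth = c * t / 2
t = 165 us = 1.6500e-04 s
depth = 1650 * 1.6500e-04 / 2
depth = 0.136125 m = 13.6125 cm


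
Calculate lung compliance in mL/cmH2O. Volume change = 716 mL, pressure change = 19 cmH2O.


C = dV / dP
C = 716 / 19
C = 37.68 mL/cmH2O


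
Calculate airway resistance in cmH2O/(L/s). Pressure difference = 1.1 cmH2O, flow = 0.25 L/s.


R = dP / flow
R = 1.1 / 0.25
R = 4.4 cmH2O/(L/s)


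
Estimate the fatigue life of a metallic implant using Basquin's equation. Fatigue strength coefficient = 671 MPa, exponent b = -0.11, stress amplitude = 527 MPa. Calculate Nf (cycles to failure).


sigma_a = sigma_f' * (2Nf)^b
2Nf = (sigma_a/sigma_f')^(1/b)
2Nf = (527/671)^(1/-0.11)
2Nf = 8.9896874
Nf = 4.495


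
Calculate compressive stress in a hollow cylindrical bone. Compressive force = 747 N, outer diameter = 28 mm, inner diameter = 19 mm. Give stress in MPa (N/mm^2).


A = pi*(r_o^2 - r_i^2)
r_o = 14 mm, r_i = 9.5 mm
A = 332.223 mm^2
sigma = F/A = 747 / 332.223
sigma = 2.248 MPa


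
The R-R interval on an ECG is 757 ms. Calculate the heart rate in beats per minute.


HR = 60 / RR_interval(s)
RR = 757 ms = 0.757 s
HR = 60 / 0.757 = 79.26 bpm


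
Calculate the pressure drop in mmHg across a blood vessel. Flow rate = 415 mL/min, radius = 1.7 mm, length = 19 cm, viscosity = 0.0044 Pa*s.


dP = 8*mu*L*Q / (pi*r^4)
Q = 415 mL/min = 6.91667e-06 m^3/s
dP = 1762.98 Pa = 1762.98 / 133.322 mmHg = 13.22 mmHg


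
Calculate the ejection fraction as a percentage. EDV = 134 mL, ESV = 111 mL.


SV = EDV - ESV = 134 - 111 = 23 mL
EF = SV/EDV * 100 = 23/134 * 100
EF = 17.16%


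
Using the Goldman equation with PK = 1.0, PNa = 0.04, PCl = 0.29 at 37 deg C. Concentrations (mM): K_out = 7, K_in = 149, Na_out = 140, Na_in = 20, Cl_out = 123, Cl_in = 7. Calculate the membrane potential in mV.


Vm = (RT/F)*ln((PK*Ko + PNa*Nao + PCl*Cli)/(PK*Ki + PNa*Nai + PCl*Clo))
Numer = 14.63, Denom = 185.47
Vm = -67.88 mV


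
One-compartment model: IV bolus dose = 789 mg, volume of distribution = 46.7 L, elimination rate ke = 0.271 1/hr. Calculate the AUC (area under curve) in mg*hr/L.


C0 = Dose/Vd = 789/46.7 = 16.8951 mg/L
AUC = C0/ke = 16.8951/0.271
AUC = 62.34 mg*hr/L


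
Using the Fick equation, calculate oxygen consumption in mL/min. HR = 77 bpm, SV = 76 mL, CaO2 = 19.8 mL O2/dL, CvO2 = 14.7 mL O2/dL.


CO = HR*SV = 77*76/1000 = 5.852 L/min
a-v O2 diff = 19.8 - 14.7 = 5.1 mL/dL
VO2 = CO * (CaO2-CvO2) * 10 dL/L
VO2 = 5.852 * 5.1 * 10
VO2 = 298.5 mL/min


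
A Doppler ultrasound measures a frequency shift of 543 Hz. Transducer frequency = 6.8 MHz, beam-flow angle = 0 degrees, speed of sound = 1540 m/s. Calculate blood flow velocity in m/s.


v = fd * c / (2 * f0 * cos(theta))
v = 543 * 1540 / (2 * 6.8000e+06 * cos(0))
v = 0.06149 m/s


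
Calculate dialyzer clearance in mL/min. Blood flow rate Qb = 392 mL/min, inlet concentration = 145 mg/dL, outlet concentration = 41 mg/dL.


K = Qb * (Cb_in - Cb_out) / Cb_in
K = 392 * (145 - 41) / 145
K = 281.2 mL/min


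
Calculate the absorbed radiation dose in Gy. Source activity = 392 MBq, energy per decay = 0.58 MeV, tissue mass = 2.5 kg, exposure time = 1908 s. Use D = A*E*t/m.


A = 392 MBq = 3.9200e+08 Bq
E = 0.58 MeV = 9.2916e-14 J
D = A*E*t/m = 3.9200e+08*9.2916e-14*1908/2.5
D = 0.0278 Gy


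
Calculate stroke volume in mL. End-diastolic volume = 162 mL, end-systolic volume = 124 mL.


SV = EDV - ESV
SV = 162 - 124
SV = 38 mL


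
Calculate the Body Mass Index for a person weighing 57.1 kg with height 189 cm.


BMI = weight / height^2
height = 189 cm = 1.89 m
BMI = 57.1 / 1.89^2
BMI = 15.98 kg/m^2


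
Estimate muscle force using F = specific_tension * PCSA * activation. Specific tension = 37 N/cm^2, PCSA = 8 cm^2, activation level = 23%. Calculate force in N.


F = sigma * PCSA * activation
F = 37 * 8 * 0.23
F = 68.08 N


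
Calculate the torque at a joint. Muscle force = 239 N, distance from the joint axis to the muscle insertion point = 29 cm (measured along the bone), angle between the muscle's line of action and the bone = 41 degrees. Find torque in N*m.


Torque = F * d * sin(theta)   (moment arm = d*sin(theta))
d = 29 cm = 0.29 m
Torque = 239 * 0.29 * sin(41)
Torque = 45.47 N*m


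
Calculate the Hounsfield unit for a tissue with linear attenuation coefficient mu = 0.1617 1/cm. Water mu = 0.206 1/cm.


HU = ((mu_tissue - mu_water) / mu_water) * 1000
HU = ((0.1617 - 0.206) / 0.206) * 1000
HU = -215


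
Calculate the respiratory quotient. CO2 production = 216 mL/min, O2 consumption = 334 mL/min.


RQ = VCO2 / VO2
RQ = 216 / 334
RQ = 0.6467


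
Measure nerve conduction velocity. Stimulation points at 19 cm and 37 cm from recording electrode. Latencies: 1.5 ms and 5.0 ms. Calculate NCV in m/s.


Distance = (37 - 19) / 100 = 0.18 m
dt = (5.0 - 1.5) / 1000 = 0.0035 s
NCV = dist / dt = 51.43 m/s


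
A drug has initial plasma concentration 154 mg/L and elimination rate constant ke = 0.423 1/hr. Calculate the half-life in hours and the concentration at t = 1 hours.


t_half = ln(2) / ke = 0.693147 / 0.423 = 1.639 hr
C(t) = C0 * exp(-ke*t) = 154 * exp(-0.423*1)
C(1) = 100.9 mg/L


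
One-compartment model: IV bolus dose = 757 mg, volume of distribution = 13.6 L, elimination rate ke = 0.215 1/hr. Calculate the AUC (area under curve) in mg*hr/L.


C0 = Dose/Vd = 757/13.6 = 55.6618 mg/L
AUC = C0/ke = 55.6618/0.215
AUC = 258.9 mg*hr/L


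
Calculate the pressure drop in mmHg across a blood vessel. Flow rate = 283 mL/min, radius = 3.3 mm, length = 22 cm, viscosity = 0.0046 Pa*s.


dP = 8*mu*L*Q / (pi*r^4)
Q = 283 mL/min = 4.71667e-06 m^3/s
dP = 102.494 Pa = 102.494 / 133.322 mmHg = 0.7688 mmHg


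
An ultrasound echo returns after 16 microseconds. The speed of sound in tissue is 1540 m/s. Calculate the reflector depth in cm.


depth = c * t / 2
t = 16 us = 1.6000e-05 s
depth = 1540 * 1.6000e-05 / 2
depth = 0.01232 m = 1.232 cm


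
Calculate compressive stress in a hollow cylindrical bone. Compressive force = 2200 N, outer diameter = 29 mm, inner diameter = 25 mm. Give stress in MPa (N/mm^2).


A = pi*(r_o^2 - r_i^2)
r_o = 14.5 mm, r_i = 12.5 mm
A = 169.646 mm^2
sigma = F/A = 2200 / 169.646
sigma = 12.97 MPa


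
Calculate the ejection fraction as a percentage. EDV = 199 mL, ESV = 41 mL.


SV = EDV - ESV = 199 - 41 = 158 mL
EF = SV/EDV * 100 = 158/199 * 100
EF = 79.4%


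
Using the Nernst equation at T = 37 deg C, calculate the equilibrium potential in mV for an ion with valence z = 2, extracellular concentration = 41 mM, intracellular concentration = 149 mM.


E = (RT/(zF)) * ln(C_out/C_in)
T = 37 + 273.15 = 310.15 K
E = (8.314 * 310.15 / (2 * 96485)) * ln(41/149)
E = -17.24 mV


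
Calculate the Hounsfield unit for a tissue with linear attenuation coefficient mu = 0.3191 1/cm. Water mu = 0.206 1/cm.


HU = ((mu_tissue - mu_water) / mu_water) * 1000
HU = ((0.3191 - 0.206) / 0.206) * 1000
HU = 549


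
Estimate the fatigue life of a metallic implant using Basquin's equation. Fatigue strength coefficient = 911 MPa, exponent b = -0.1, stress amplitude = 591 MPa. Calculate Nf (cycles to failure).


sigma_a = sigma_f' * (2Nf)^b
2Nf = (sigma_a/sigma_f')^(1/b)
2Nf = (591/911)^(1/-0.1)
2Nf = 75.73715
Nf = 37.87


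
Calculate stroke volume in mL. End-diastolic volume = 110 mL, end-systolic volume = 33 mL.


SV = EDV - ESV
SV = 110 - 33
SV = 77 mL


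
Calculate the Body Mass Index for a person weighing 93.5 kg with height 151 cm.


BMI = weight / height^2
height = 151 cm = 1.51 m
BMI = 93.5 / 1.51^2
BMI = 41.01 kg/m^2


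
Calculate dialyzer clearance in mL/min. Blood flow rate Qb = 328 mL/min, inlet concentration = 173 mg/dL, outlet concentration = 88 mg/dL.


K = Qb * (Cb_in - Cb_out) / Cb_in
K = 328 * (173 - 88) / 173
K = 161.2 mL/min


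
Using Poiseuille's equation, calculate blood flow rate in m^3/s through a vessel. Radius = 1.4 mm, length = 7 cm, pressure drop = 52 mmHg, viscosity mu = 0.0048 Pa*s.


Q = pi*r^4*dP / (8*mu*L)
r = 0.0014 m, L = 0.07 m
dP = 52 mmHg = 6932.744 Pa
Q = 3.1127e-05 m^3/s


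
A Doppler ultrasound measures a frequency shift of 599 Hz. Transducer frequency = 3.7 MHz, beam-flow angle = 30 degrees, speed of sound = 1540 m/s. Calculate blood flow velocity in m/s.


v = fd * c / (2 * f0 * cos(theta))
v = 599 * 1540 / (2 * 3.7000e+06 * cos(30))
v = 0.1439 m/s


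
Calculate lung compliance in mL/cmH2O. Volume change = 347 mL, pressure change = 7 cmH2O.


C = dV / dP
C = 347 / 7
C = 49.57 mL/cmH2O


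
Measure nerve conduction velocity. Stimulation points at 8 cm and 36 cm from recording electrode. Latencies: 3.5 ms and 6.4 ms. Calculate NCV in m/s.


Distance = (36 - 8) / 100 = 0.28 m
dt = (6.4 - 3.5) / 1000 = 0.0029 s
NCV = dist / dt = 96.55 m/s


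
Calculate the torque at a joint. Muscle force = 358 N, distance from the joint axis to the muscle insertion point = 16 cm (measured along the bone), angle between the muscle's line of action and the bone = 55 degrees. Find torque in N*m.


Torque = F * d * sin(theta)   (moment arm = d*sin(theta))
d = 16 cm = 0.16 m
Torque = 358 * 0.16 * sin(55)
Torque = 46.92 N*m


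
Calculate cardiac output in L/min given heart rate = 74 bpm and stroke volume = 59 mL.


CO = HR * SV
CO = 74 * 59 / 1000
CO = 4.366 L/min


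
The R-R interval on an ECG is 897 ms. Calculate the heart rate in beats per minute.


HR = 60 / RR_interval(s)
RR = 897 ms = 0.897 s
HR = 60 / 0.897 = 66.89 bpm


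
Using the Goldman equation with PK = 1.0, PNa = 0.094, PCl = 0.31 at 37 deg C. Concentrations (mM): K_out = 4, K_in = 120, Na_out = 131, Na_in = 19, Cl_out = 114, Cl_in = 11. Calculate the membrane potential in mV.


Vm = (RT/F)*ln((PK*Ko + PNa*Nao + PCl*Cli)/(PK*Ki + PNa*Nai + PCl*Clo))
Numer = 19.724, Denom = 157.126
Vm = -55.46 mV


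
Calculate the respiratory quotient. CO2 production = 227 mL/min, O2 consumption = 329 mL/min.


RQ = VCO2 / VO2
RQ = 227 / 329
RQ = 0.69


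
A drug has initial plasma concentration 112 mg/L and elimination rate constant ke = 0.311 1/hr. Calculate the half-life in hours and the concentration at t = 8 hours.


t_half = ln(2) / ke = 0.693147 / 0.311 = 2.229 hr
C(t) = C0 * exp(-ke*t) = 112 * exp(-0.311*8)
C(8) = 9.305 mg/L


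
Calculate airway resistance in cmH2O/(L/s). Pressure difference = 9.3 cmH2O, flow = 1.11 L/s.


R = dP / flow
R = 9.3 / 1.11
R = 8.378 cmH2O/(L/s)


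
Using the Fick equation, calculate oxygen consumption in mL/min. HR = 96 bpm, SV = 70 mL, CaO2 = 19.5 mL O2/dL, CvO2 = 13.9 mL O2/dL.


CO = HR*SV = 96*70/1000 = 6.72 L/min
a-v O2 diff = 19.5 - 13.9 = 5.6 mL/dL
VO2 = CO * (CaO2-CvO2) * 10 dL/L
VO2 = 6.72 * 5.6 * 10
VO2 = 376.3 mL/min


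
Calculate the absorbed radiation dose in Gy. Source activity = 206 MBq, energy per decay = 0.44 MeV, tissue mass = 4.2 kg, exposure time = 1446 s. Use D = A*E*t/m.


A = 206 MBq = 2.0600e+08 Bq
E = 0.44 MeV = 7.0488e-14 J
D = A*E*t/m = 2.0600e+08*7.0488e-14*1446/4.2
D = 0.004999 Gy


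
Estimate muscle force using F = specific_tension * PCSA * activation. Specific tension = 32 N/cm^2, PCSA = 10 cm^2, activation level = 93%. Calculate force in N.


F = sigma * PCSA * activation
F = 32 * 10 * 0.93
F = 297.6 N


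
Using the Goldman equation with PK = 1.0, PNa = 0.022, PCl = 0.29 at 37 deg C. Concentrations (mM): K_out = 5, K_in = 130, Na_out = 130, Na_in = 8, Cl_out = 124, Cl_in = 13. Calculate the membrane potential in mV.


Vm = (RT/F)*ln((PK*Ko + PNa*Nao + PCl*Cli)/(PK*Ki + PNa*Nai + PCl*Clo))
Numer = 11.63, Denom = 166.136
Vm = -71.07 mV


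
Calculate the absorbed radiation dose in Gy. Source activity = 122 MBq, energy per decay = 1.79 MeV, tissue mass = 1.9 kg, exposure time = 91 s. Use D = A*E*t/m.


A = 122 MBq = 1.2200e+08 Bq
E = 1.79 MeV = 2.86758e-13 J
D = A*E*t/m = 1.2200e+08*2.86758e-13*91/1.9
D = 0.001676 Gy


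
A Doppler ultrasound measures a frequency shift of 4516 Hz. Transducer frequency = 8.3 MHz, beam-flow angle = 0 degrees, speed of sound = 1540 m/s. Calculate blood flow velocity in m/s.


v = fd * c / (2 * f0 * cos(theta))
v = 4516 * 1540 / (2 * 8.3000e+06 * cos(0))
v = 0.419 m/s


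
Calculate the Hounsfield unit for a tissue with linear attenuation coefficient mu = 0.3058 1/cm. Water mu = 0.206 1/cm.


HU = ((mu_tissue - mu_water) / mu_water) * 1000
HU = ((0.3058 - 0.206) / 0.206) * 1000
HU = 484.5


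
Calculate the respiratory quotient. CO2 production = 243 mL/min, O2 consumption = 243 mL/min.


RQ = VCO2 / VO2
RQ = 243 / 243
RQ = 1


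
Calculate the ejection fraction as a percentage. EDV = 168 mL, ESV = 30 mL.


SV = EDV - ESV = 168 - 30 = 138 mL
EF = SV/EDV * 100 = 138/168 * 100
EF = 82.14%


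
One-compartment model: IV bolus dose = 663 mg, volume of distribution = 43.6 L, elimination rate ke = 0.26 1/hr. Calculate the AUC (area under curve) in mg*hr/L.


C0 = Dose/Vd = 663/43.6 = 15.2064 mg/L
AUC = C0/ke = 15.2064/0.26
AUC = 58.49 mg*hr/L


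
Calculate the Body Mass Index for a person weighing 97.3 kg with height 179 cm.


BMI = weight / height^2
height = 179 cm = 1.79 m
BMI = 97.3 / 1.79^2
BMI = 30.37 kg/m^2


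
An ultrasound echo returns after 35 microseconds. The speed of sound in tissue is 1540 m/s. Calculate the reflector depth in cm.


depth = c * t / 2
t = 35 us = 3.5000e-05 s
depth = 1540 * 3.5000e-05 / 2
depth = 0.02695 m = 2.695 cm


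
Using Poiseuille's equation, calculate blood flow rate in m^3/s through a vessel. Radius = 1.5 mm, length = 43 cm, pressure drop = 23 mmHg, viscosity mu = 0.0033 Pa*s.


Q = pi*r^4*dP / (8*mu*L)
r = 0.0015 m, L = 0.43 m
dP = 23 mmHg = 3066.406 Pa
Q = 4.2961e-06 m^3/s


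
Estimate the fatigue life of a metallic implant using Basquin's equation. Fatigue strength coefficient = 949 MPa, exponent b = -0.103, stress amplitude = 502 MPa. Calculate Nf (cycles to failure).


sigma_a = sigma_f' * (2Nf)^b
2Nf = (sigma_a/sigma_f')^(1/b)
2Nf = (502/949)^(1/-0.103)
2Nf = 484.2535
Nf = 242.1


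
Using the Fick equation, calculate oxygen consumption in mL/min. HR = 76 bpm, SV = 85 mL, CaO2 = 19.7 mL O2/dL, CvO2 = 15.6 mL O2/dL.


CO = HR*SV = 76*85/1000 = 6.46 L/min
a-v O2 diff = 19.7 - 15.6 = 4.1 mL/dL
VO2 = CO * (CaO2-CvO2) * 10 dL/L
VO2 = 6.46 * 4.1 * 10
VO2 = 264.9 mL/min


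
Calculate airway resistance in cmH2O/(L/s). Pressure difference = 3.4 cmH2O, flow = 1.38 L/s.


R = dP / flow
R = 3.4 / 1.38
R = 2.464 cmH2O/(L/s)


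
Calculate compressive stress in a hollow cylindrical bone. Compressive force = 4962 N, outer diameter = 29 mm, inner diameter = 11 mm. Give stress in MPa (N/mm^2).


A = pi*(r_o^2 - r_i^2)
r_o = 14.5 mm, r_i = 5.5 mm
A = 565.487 mm^2
sigma = F/A = 4962 / 565.487
sigma = 8.775 MPa


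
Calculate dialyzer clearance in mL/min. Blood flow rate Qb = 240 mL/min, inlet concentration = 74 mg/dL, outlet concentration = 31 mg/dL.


K = Qb * (Cb_in - Cb_out) / Cb_in
K = 240 * (74 - 31) / 74
K = 139.5 mL/min


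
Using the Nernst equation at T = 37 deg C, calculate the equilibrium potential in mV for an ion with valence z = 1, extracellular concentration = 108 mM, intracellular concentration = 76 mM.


E = (RT/(zF)) * ln(C_out/C_in)
T = 37 + 273.15 = 310.15 K
E = (8.314 * 310.15 / (1 * 96485)) * ln(108/76)
E = 9.391 mV


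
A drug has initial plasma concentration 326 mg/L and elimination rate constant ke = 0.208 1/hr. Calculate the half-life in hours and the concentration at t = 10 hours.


t_half = ln(2) / ke = 0.693147 / 0.208 = 3.332 hr
C(t) = C0 * exp(-ke*t) = 326 * exp(-0.208*10)
C(10) = 40.73 mg/L


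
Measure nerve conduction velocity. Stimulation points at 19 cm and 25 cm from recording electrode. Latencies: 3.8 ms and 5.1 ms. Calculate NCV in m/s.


Distance = (25 - 19) / 100 = 0.06 m
dt = (5.1 - 3.8) / 1000 = 0.0013 s
NCV = dist / dt = 46.15 m/s


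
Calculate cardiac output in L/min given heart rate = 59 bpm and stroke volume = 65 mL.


CO = HR * SV
CO = 59 * 65 / 1000
CO = 3.835 L/min


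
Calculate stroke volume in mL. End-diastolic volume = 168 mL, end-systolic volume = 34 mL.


SV = EDV - ESV
SV = 168 - 34
SV = 134 mL


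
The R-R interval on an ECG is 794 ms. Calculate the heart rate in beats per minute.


HR = 60 / RR_interval(s)
RR = 794 ms = 0.794 s
HR = 60 / 0.794 = 75.57 bpm


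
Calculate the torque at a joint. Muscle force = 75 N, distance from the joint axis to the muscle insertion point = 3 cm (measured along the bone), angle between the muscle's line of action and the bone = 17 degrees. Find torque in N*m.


Torque = F * d * sin(theta)   (moment arm = d*sin(theta))
d = 3 cm = 0.03 m
Torque = 75 * 0.03 * sin(17)
Torque = 0.6578 N*m


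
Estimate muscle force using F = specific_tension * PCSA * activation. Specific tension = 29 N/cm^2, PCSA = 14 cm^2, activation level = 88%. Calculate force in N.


F = sigma * PCSA * activation
F = 29 * 14 * 0.88
F = 357.3 N


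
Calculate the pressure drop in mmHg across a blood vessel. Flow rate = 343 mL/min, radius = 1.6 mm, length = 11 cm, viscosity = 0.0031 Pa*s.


dP = 8*mu*L*Q / (pi*r^4)
Q = 343 mL/min = 5.71667e-06 m^3/s
dP = 757.456 Pa = 757.456 / 133.322 mmHg = 5.681 mmHg


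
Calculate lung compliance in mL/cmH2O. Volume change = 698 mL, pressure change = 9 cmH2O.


C = dV / dP
C = 698 / 9
C = 77.56 mL/cmH2O


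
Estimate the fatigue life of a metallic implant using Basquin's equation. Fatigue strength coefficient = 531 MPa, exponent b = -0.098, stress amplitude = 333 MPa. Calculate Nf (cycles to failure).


sigma_a = sigma_f' * (2Nf)^b
2Nf = (sigma_a/sigma_f')^(1/b)
2Nf = (333/531)^(1/-0.098)
2Nf = 116.91227
Nf = 58.46


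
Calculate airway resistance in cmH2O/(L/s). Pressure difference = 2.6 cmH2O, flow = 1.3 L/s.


R = dP / flow
R = 2.6 / 1.3
R = 2 cmH2O/(L/s)


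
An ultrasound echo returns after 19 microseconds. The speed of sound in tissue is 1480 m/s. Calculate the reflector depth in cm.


depth = c * t / 2
t = 19 us = 1.9000e-05 s
depth = 1480 * 1.9000e-05 / 2
depth = 0.01406 m = 1.406 cm


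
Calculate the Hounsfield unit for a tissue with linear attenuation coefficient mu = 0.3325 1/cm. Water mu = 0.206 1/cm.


HU = ((mu_tissue - mu_water) / mu_water) * 1000
HU = ((0.3325 - 0.206) / 0.206) * 1000
HU = 614.1


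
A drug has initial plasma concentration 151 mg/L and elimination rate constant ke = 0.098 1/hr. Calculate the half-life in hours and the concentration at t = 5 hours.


t_half = ln(2) / ke = 0.693147 / 0.098 = 7.073 hr
C(t) = C0 * exp(-ke*t) = 151 * exp(-0.098*5)
C(5) = 92.51 mg/L


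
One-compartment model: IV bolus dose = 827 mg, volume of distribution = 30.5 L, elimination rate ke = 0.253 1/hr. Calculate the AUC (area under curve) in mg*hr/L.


C0 = Dose/Vd = 827/30.5 = 27.1148 mg/L
AUC = C0/ke = 27.1148/0.253
AUC = 107.2 mg*hr/L


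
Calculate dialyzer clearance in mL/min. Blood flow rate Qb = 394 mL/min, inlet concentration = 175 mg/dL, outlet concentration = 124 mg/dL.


K = Qb * (Cb_in - Cb_out) / Cb_in
K = 394 * (175 - 124) / 175
K = 114.8 mL/min


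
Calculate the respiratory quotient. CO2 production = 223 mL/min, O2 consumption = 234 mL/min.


RQ = VCO2 / VO2
RQ = 223 / 234
RQ = 0.953


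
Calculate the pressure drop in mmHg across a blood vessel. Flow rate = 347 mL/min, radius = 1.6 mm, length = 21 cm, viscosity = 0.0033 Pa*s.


dP = 8*mu*L*Q / (pi*r^4)
Q = 347 mL/min = 5.78333e-06 m^3/s
dP = 1557.3 Pa = 1557.3 / 133.322 mmHg = 11.68 mmHg


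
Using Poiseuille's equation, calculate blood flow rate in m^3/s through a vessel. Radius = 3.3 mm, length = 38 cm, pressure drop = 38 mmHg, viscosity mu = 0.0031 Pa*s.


Q = pi*r^4*dP / (8*mu*L)
r = 0.0033 m, L = 0.38 m
dP = 38 mmHg = 5066.236 Pa
Q = 2.0029e-04 m^3/s


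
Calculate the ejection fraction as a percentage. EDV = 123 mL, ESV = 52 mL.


SV = EDV - ESV = 123 - 52 = 71 mL
EF = SV/EDV * 100 = 71/123 * 100
EF = 57.72%


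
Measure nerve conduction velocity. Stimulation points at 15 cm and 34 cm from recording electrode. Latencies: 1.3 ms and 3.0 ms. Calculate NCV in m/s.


Distance = (34 - 15) / 100 = 0.19 m
dt = (3.0 - 1.3) / 1000 = 0.0017 s
NCV = dist / dt = 111.8 m/s


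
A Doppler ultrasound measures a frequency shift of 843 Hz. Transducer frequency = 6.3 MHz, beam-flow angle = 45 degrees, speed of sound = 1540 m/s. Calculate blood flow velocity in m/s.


v = fd * c / (2 * f0 * cos(theta))
v = 843 * 1540 / (2 * 6.3000e+06 * cos(45))
v = 0.1457 m/s


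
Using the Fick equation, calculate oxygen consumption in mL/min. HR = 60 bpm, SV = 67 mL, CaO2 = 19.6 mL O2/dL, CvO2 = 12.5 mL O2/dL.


CO = HR*SV = 60*67/1000 = 4.02 L/min
a-v O2 diff = 19.6 - 12.5 = 7.1 mL/dL
VO2 = CO * (CaO2-CvO2) * 10 dL/L
VO2 = 4.02 * 7.1 * 10
VO2 = 285.4 mL/min


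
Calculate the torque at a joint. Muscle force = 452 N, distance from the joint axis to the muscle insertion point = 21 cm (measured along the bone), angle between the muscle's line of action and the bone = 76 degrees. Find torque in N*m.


Torque = F * d * sin(theta)   (moment arm = d*sin(theta))
d = 21 cm = 0.21 m
Torque = 452 * 0.21 * sin(76)
Torque = 92.1 N*m


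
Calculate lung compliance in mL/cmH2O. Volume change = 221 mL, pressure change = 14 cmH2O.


C = dV / dP
C = 221 / 14
C = 15.79 mL/cmH2O


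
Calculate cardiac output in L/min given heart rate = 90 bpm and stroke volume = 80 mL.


CO = HR * SV
CO = 90 * 80 / 1000
CO = 7.2 L/min


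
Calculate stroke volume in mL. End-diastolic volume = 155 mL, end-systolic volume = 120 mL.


SV = EDV - ESV
SV = 155 - 120
SV = 35 mL


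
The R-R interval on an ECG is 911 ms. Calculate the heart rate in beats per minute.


HR = 60 / RR_interval(s)
RR = 911 ms = 0.911 s
HR = 60 / 0.911 = 65.86 bpm


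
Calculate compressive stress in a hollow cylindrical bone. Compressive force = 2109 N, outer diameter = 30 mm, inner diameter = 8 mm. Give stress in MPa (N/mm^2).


A = pi*(r_o^2 - r_i^2)
r_o = 15 mm, r_i = 4 mm
A = 656.593 mm^2
sigma = F/A = 2109 / 656.593
sigma = 3.212 MPa


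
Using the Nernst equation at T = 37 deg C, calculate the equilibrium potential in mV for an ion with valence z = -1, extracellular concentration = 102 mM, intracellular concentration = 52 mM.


E = (RT/(zF)) * ln(C_out/C_in)
T = 37 + 273.15 = 310.15 K
E = (8.314 * 310.15 / (-1 * 96485)) * ln(102/52)
E = -18.01 mV


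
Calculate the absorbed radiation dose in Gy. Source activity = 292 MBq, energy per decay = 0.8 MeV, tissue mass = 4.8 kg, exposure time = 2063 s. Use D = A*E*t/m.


A = 292 MBq = 2.9200e+08 Bq
E = 0.8 MeV = 1.2816e-13 J
D = A*E*t/m = 2.9200e+08*1.2816e-13*2063/4.8
D = 0.01608 Gy


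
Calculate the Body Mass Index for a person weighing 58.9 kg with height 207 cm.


BMI = weight / height^2
height = 207 cm = 2.07 m
BMI = 58.9 / 2.07^2
BMI = 13.75 kg/m^2


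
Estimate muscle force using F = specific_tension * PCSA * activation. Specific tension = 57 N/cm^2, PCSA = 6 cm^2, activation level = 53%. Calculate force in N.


F = sigma * PCSA * activation
F = 57 * 6 * 0.53
F = 181.3 N


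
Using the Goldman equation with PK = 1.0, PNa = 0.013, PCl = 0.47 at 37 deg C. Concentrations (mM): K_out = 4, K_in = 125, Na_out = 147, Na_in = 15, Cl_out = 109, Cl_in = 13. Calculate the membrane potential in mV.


Vm = (RT/F)*ln((PK*Ko + PNa*Nao + PCl*Cli)/(PK*Ki + PNa*Nai + PCl*Clo))
Numer = 12.021, Denom = 176.425
Vm = -71.79 mV


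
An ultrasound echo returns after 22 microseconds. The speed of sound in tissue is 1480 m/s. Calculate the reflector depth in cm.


depth = c * t / 2
t = 22 us = 2.2000e-05 s
depth = 1480 * 2.2000e-05 / 2
depth = 0.01628 m = 1.628 cm


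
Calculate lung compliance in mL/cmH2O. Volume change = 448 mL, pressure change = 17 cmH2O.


C = dV / dP
C = 448 / 17
C = 26.35 mL/cmH2O


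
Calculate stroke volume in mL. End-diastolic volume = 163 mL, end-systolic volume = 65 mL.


SV = EDV - ESV
SV = 163 - 65
SV = 98 mL


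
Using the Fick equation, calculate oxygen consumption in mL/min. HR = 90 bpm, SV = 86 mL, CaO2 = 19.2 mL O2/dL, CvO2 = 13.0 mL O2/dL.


CO = HR*SV = 90*86/1000 = 7.74 L/min
a-v O2 diff = 19.2 - 13.0 = 6.2 mL/dL
VO2 = CO * (CaO2-CvO2) * 10 dL/L
VO2 = 7.74 * 6.2 * 10
VO2 = 479.9 mL/min


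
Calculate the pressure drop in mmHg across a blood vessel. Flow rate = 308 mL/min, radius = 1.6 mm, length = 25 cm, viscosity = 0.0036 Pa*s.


dP = 8*mu*L*Q / (pi*r^4)
Q = 308 mL/min = 5.13333e-06 m^3/s
dP = 1795.15 Pa = 1795.15 / 133.322 mmHg = 13.46 mmHg


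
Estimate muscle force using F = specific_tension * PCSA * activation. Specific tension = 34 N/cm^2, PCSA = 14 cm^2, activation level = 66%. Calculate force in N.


F = sigma * PCSA * activation
F = 34 * 14 * 0.66
F = 314.2 N


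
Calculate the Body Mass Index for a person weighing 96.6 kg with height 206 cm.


BMI = weight / height^2
height = 206 cm = 2.06 m
BMI = 96.6 / 2.06^2
BMI = 22.76 kg/m^2


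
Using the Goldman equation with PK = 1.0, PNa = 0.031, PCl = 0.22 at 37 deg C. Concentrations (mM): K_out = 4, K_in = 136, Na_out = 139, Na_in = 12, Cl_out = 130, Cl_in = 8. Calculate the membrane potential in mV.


Vm = (RT/F)*ln((PK*Ko + PNa*Nao + PCl*Cli)/(PK*Ki + PNa*Nai + PCl*Clo))
Numer = 10.069, Denom = 164.972
Vm = -74.73 mV


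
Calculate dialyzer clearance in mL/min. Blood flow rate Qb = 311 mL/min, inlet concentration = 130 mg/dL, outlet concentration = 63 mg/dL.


K = Qb * (Cb_in - Cb_out) / Cb_in
K = 311 * (130 - 63) / 130
K = 160.3 mL/min


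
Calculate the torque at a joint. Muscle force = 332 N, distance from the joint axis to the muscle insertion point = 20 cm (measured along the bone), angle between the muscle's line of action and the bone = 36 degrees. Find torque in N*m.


Torque = F * d * sin(theta)   (moment arm = d*sin(theta))
d = 20 cm = 0.2 m
Torque = 332 * 0.2 * sin(36)
Torque = 39.03 N*m


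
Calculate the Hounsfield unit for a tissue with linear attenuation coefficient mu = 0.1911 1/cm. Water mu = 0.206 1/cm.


HU = ((mu_tissue - mu_water) / mu_water) * 1000
HU = ((0.1911 - 0.206) / 0.206) * 1000
HU = -72.33


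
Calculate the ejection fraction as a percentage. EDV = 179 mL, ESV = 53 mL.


SV = EDV - ESV = 179 - 53 = 126 mL
EF = SV/EDV * 100 = 126/179 * 100
EF = 70.39%


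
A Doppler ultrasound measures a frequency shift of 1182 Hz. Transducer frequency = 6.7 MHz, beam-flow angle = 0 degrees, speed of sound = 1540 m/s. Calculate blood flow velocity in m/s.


v = fd * c / (2 * f0 * cos(theta))
v = 1182 * 1540 / (2 * 6.7000e+06 * cos(0))
v = 0.1358 m/s


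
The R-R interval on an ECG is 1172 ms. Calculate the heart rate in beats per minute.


HR = 60 / RR_interval(s)
RR = 1172 ms = 1.172 s
HR = 60 / 1.172 = 51.19 bpm


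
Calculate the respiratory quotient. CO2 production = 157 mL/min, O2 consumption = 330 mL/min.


RQ = VCO2 / VO2
RQ = 157 / 330
RQ = 0.4758


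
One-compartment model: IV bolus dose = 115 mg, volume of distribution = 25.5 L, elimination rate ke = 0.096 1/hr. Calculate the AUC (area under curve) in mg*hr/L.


C0 = Dose/Vd = 115/25.5 = 4.5098 mg/L
AUC = C0/ke = 4.5098/0.096
AUC = 46.98 mg*hr/L


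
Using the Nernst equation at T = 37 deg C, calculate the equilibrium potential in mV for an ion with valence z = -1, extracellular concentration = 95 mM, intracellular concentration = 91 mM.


E = (RT/(zF)) * ln(C_out/C_in)
T = 37 + 273.15 = 310.15 K
E = (8.314 * 310.15 / (-1 * 96485)) * ln(95/91)
E = -1.15 mV


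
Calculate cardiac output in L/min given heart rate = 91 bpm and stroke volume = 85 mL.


CO = HR * SV
CO = 91 * 85 / 1000
CO = 7.735 L/min


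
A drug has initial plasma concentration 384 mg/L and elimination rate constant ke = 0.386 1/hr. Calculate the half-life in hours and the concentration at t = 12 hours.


t_half = ln(2) / ke = 0.693147 / 0.386 = 1.796 hr
C(t) = C0 * exp(-ke*t) = 384 * exp(-0.386*12)
C(12) = 3.738 mg/L


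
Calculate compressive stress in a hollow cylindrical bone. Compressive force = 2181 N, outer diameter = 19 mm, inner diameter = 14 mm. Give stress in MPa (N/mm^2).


A = pi*(r_o^2 - r_i^2)
r_o = 9.5 mm, r_i = 7 mm
A = 129.591 mm^2
sigma = F/A = 2181 / 129.591
sigma = 16.83 MPa


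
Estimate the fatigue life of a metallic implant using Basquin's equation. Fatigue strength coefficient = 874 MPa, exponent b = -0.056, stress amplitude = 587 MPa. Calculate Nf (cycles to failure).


sigma_a = sigma_f' * (2Nf)^b
2Nf = (sigma_a/sigma_f')^(1/b)
2Nf = (587/874)^(1/-0.056)
2Nf = 1221.8665
Nf = 610.9


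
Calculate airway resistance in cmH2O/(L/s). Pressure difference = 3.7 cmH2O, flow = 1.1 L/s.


R = dP / flow
R = 3.7 / 1.1
R = 3.364 cmH2O/(L/s)


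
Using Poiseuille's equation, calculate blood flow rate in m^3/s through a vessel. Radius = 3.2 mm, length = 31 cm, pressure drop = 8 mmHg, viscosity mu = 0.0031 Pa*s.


Q = pi*r^4*dP / (8*mu*L)
r = 0.0032 m, L = 0.31 m
dP = 8 mmHg = 1066.576 Pa
Q = 4.5701e-05 m^3/s


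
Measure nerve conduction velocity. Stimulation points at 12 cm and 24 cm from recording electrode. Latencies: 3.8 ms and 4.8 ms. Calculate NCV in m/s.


Distance = (24 - 12) / 100 = 0.12 m
dt = (4.8 - 3.8) / 1000 = 0.001 s
NCV = dist / dt = 120 m/s


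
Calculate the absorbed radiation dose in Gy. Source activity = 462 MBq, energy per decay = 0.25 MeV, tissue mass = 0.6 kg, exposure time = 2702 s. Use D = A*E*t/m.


A = 462 MBq = 4.6200e+08 Bq
E = 0.25 MeV = 4.005e-14 J
D = A*E*t/m = 4.6200e+08*4.005e-14*2702/0.6
D = 0.08333 Gy


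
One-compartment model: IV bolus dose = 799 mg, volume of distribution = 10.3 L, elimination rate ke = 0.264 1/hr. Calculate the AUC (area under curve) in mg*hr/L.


C0 = Dose/Vd = 799/10.3 = 77.5728 mg/L
AUC = C0/ke = 77.5728/0.264
AUC = 293.8 mg*hr/L


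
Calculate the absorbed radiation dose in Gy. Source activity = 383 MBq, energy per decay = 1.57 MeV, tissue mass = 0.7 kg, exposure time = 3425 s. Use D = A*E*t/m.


A = 383 MBq = 3.8300e+08 Bq
E = 1.57 MeV = 2.51514e-13 J
D = A*E*t/m = 3.8300e+08*2.51514e-13*3425/0.7
D = 0.4713 Gy


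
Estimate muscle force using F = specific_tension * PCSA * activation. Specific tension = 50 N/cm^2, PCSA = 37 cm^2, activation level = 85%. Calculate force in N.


F = sigma * PCSA * activation
F = 50 * 37 * 0.85
F = 1572 N


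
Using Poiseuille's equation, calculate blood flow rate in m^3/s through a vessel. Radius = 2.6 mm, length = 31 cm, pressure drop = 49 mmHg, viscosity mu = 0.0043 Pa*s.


Q = pi*r^4*dP / (8*mu*L)
r = 0.0026 m, L = 0.31 m
dP = 49 mmHg = 6532.778 Pa
Q = 8.7947e-05 m^3/s


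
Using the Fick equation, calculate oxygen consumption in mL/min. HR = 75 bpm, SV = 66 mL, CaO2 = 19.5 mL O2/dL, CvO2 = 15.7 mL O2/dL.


CO = HR*SV = 75*66/1000 = 4.95 L/min
a-v O2 diff = 19.5 - 15.7 = 3.8 mL/dL
VO2 = CO * (CaO2-CvO2) * 10 dL/L
VO2 = 4.95 * 3.8 * 10
VO2 = 188.1 mL/min


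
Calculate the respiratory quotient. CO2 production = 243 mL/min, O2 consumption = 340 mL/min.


RQ = VCO2 / VO2
RQ = 243 / 340
RQ = 0.7147
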